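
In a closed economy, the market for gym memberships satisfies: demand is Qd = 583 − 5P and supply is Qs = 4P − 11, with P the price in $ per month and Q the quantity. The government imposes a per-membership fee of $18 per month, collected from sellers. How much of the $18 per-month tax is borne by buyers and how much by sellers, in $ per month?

Before the tax: set 583 − 5P = 4P − 11 → P* = $66, Q* = 253.
With the tax collected from sellers, supply shifts: Qs = 4(P − 18) − 11.
New equilibrium: buyers pay $74, sellers receive $56, Q = 213. (Wedge: Pb − Ps = 18.)
Burden on buyers: $8; on sellers: $10. (They sum to $18.)
The less price-elastic side of the market bears the larger share of a per-unit tax.

Buyers bear $8 per month; sellers bear $10 per month.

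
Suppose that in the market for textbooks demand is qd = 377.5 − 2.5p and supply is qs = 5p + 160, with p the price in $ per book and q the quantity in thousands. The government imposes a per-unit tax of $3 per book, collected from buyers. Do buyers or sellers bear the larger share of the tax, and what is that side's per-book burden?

Before the tax: set 377.5 − 2.5p = 5p + 160 → p* = $29, q* = 305.
With the tax collected from buyers, demand (in seller-price terms) shifts: qd = 377.5 − 2.5(p + 3).
Solving gives q = 300 with buyers paying $31 and sellers receiving $28 (the $3 wedge).
Per-book burden: buyers $2, sellers $1.
Buyers take the larger share because demand is less price-elastic here (demand slope 2.5 vs supply slope 5).
The less price-elastic side of the market bears the larger share of a per-unit tax.

Buyers bear the larger share: $2 per book.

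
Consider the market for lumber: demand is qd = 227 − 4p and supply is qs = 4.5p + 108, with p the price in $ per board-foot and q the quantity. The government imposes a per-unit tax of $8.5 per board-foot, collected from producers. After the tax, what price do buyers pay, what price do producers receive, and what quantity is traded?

Without the tax, 227 − 4p = 4.5p + 108 gives 8.5p = 119, so p* = $14 and q* = 171.
With the tax collected from producers, supply shifts: qs = 4.5(p − 8.5) + 108.
New equilibrium: buyers pay $18.5, producers receive $10, q = 153. (Wedge: pb − ps = 8.5.)
The less price-elastic side of the market bears the larger share of a per-unit tax.

Buyers pay $18.5; producers receive $10; quantity = 153.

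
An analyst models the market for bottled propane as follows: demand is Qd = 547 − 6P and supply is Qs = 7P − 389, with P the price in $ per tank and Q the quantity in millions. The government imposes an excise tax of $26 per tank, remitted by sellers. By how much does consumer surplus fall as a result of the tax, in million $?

Consumer surplus falls by $1022 million.

Before the tax: set 547 − 6P = 7P − 389 → P* = $72, Q* = 115.
With the tax collected from sellers, supply shifts: Qs = 7(P − 26) − 389.
Solving gives Q = 31 with buyers paying $86 and sellers receiving $60 (the $26 wedge).
ΔCS is the trapezoid between Q = 31 and Q = 115 of height $14: ½ · (115 + 31) · 14 = $1022.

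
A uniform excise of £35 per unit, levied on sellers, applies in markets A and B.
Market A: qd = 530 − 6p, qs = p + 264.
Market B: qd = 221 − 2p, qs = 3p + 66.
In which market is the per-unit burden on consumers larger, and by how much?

Market B, by £16.

Market A: pre-tax p* = £38, q* = 302; post-tax q = 272; per-unit burden on consumers = £5.
Market B: pre-tax p* = £31, q* = 159; post-tax q = 117; per-unit burden on consumers = £21.
Difference: £5 vs £21 → market B is larger by £16.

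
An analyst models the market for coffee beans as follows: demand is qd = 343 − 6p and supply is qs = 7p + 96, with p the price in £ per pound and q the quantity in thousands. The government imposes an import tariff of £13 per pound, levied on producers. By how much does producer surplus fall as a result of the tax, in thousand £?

Before the tax: set 343 − 6p = 7p + 96 → p* = £19, q* = 229.
With the tax collected from producers, supply shifts: qs = 7(p − 13) + 96.
Solving gives q = 187 with buyers paying £26 and producers receiving £13 (the £13 wedge).
ΔPS is the trapezoid between Q = 187 and Q = 229 of height £6: ½ · (229 + 187) · 6 = £1248.

Producer surplus falls by £1248 thousand.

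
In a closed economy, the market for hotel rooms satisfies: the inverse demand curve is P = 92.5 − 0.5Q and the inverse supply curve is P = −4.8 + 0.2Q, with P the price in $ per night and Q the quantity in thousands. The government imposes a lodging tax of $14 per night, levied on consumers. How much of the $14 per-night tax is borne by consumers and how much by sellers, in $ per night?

Rewrite in direct form: Qd = 185 − 2P and Qs = 5P + 24.
Before the tax: set 185 − 2P = 5P + 24 → P* = $23, Q* = 139.
With the tax collected from consumers, demand (in seller-price terms) shifts: Qd = 185 − 2(P + 14).
Solving gives Q = 119 with consumers paying $33 and sellers receiving $19 (the $14 wedge).
Burden on consumers: $10; on sellers: $4. (They sum to $14.)

Consumers bear $10 per night; sellers bear $4 per night.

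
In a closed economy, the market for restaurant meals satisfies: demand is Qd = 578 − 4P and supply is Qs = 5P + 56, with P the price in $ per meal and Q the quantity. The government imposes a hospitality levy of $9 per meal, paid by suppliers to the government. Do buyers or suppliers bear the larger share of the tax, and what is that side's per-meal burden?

Buyers bear the larger share: $5 per meal.

Before the tax: set 578 − 4P = 5P + 56 → P* = $58, Q* = 346.
With the tax collected from suppliers, supply shifts: Qs = 5(P − 9) + 56.
Solving gives Q = 326 with buyers paying $63 and suppliers receiving $54 (the $9 wedge).
Per-meal burden: buyers $5, suppliers $4.
Buyers take the larger share because demand is less price-elastic here (demand slope 4 vs supply slope 5).
The less price-elastic side of the market bears the larger share of a per-unit tax.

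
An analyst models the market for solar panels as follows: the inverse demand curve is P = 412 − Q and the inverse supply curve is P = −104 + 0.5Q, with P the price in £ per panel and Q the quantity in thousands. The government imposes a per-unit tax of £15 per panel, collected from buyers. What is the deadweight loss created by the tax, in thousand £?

Rewrite in direct form: Qd = 412 − P and Qs = 2P + 208.
Without the tax, 412 − P = 2P + 208 gives 3P = 204, so P* = £68 and Q* = 344.
With the tax collected from buyers, demand (in seller-price terms) shifts: Qd = 412 − (P + 15).
Solving gives Q = 334 with buyers paying £78 and producers receiving £63 (the £15 wedge).
Quantity falls by |ΔQ| = |344 − 334| = 10.
DWL = ½ · t · |ΔQ| = ½ · 15 · 10 = £75.

Deadweight loss = £75 thousand.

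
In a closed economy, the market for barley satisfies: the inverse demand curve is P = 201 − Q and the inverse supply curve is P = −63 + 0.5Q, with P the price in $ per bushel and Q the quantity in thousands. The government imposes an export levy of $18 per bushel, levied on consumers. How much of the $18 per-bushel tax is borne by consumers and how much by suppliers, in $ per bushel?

Rewrite in direct form: Qd = 201 − P and Qs = 2P + 126.
Without the tax, 201 − P = 2P + 126 gives 3P = 75, so P* = $25 and Q* = 176.
With the tax collected from consumers, demand (in seller-price terms) shifts: Qd = 201 − (P + 18).
Solving gives Q = 164 with consumers paying $37 and suppliers receiving $19 (the $18 wedge).
Burden on consumers: $12; on suppliers: $6. (They sum to $18.)

Consumers bear $12 per bushel; suppliers bear $6 per bushel.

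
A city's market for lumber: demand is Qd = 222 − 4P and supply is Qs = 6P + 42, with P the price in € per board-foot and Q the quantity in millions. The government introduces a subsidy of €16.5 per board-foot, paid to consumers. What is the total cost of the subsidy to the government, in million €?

Before the subsidy: set 222 − 4P = 6P + 42 → P* = €18, Q* = 150.
With a per-unit subsidy paid to consumers, each effectively pays P − 16.5, so demand becomes Qd = 222 − 4(P − 16.5).
New equilibrium: consumers pay €8.1, sellers receive €24.6, Q = 189.6. (Wedge: Pb − Ps = −16.5.)
Outlay = t · Q = 16.5 · 189.6 = €3128.4.

Government outlay = €3128.4 million.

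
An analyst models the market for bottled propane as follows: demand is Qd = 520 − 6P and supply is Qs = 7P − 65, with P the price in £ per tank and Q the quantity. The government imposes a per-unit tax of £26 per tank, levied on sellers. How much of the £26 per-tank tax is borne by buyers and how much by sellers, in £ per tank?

Buyers bear £14 per tank; sellers bear £12 per tank.

Without the tax, 520 − 6P = 7P − 65 gives 13P = 585, so P* = £45 and Q* = 250.
With the tax collected from sellers, supply shifts: Qs = 7(P − 26) − 65.
Solving gives Q = 166 with buyers paying £59 and sellers receiving £33 (the £26 wedge).
Burden on buyers: £14; on sellers: £12. (They sum to £26.)
The less price-elastic side of the market bears the larger share of a per-unit tax.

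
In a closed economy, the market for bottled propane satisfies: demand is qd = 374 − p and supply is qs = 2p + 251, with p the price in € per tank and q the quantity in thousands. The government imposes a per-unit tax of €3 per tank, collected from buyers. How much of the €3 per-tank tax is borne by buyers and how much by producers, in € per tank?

Buyers bear €2 per tank; producers bear €1 per tank.

Before the tax: set 374 − p = 2p + 251 → p* = €41, q* = 333.
With the tax collected from buyers, demand (in seller-price terms) shifts: qd = 374 − (p + 3).
Solving gives q = 331 with buyers paying €43 and producers receiving €40 (the €3 wedge).
Burden on buyers: €2; on producers: €1. (They sum to €3.)
The less price-elastic side of the market bears the larger share of a per-unit tax.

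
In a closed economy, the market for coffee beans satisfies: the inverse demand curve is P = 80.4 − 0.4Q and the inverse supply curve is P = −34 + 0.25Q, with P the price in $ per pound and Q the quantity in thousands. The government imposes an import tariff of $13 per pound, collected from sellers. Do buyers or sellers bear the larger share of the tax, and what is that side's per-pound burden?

Rewrite in direct form: Qd = 201 − 2.5P and Qs = 4P + 136.
Without the tax, 201 − 2.5P = 4P + 136 gives 6.5P = 65, so P* = $10 and Q* = 176.
With the tax collected from sellers, supply shifts: Qs = 4(P − 13) + 136.
New equilibrium: buyers pay $18, sellers receive $5, Q = 156. (Wedge: Pb − Ps = 13.)
Per-pound burden: buyers $8, sellers $5.
Buyers take the larger share because demand is less price-elastic here (demand slope 2.5 vs supply slope 4).
The less price-elastic side of the market bears the larger share of a per-unit tax.

Buyers bear the larger share: $8 per pound.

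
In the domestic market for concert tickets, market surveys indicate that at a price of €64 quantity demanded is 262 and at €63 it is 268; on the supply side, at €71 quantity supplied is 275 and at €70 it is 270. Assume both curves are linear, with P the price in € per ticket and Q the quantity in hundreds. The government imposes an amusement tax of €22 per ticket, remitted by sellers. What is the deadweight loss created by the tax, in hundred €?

Deadweight loss = €660 hundred.

Demand slope: (268 − 262)/(63 − 64) = -6, so Qd = 646 − 6P.
Supply slope: (270 − 275)/(70 − 71) = 5, so Qs = 5P − 80.
Without the tax, 646 − 6P = 5P − 80 gives 11P = 726, so P* = €66 and Q* = 250.
With the tax collected from sellers, supply shifts: Qs = 5(P − 22) − 80.
Solving gives Q = 190 with buyers paying €76 and sellers receiving €54 (the €22 wedge).
Quantity falls by |ΔQ| = |250 − 190| = 60.
DWL = ½ · t · |ΔQ| = ½ · 22 · 60 = €660.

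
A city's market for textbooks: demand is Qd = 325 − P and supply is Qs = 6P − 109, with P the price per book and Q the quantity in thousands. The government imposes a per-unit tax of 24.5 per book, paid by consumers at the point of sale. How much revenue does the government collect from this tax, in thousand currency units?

Tax revenue = 5929 thousand.

Without the tax, 325 − P = 6P − 109 gives 7P = 434, so P* = 62 and Q* = 263.
With the tax collected from consumers, demand (in seller-price terms) shifts: Qd = 325 − (P + 24.5).
Solving gives Q = 242 with consumers paying 83 and producers receiving 58.5 (the 24.5 wedge).
Revenue = t · Q = 24.5 · 242 = 5929.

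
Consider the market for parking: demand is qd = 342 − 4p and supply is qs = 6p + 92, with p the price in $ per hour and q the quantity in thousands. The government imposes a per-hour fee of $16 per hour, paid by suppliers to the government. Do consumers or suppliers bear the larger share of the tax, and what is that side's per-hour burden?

Without the tax, 342 − 4p = 6p + 92 gives 10p = 250, so p* = $25 and q* = 242.
With the tax collected from suppliers, supply shifts: qs = 6(p − 16) + 92.
Solving gives q = 203.6 with consumers paying $34.6 and suppliers receiving $18.6 (the $16 wedge).
Per-hour burden: consumers $9.6, suppliers $6.4.
Consumers take the larger share because demand is less price-elastic here (demand slope 4 vs supply slope 6).

Consumers bear the larger share: $9.6 per hour.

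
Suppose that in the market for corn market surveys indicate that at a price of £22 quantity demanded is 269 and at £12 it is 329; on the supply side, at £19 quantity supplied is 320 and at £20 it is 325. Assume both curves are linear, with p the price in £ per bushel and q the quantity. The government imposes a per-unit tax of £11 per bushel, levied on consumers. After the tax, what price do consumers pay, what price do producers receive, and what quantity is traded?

Demand slope: (329 − 269)/(12 − 22) = -6, so qd = 401 − 6p.
Supply slope: (325 − 320)/(20 − 19) = 5, so qs = 5p + 225.
Before the tax: set 401 − 6p = 5p + 225 → p* = £16, q* = 305.
With the tax collected from consumers, demand (in seller-price terms) shifts: qd = 401 − 6(p + 11).
Solving gives q = 275 with consumers paying £21 and producers receiving £10 (the £11 wedge).
The less price-elastic side of the market bears the larger share of a per-unit tax.

Consumers pay £21; producers receive £10; quantity = 275.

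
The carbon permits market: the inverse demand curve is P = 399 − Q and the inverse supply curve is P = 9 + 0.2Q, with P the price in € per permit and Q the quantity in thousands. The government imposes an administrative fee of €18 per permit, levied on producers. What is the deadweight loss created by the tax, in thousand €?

Rewrite in direct form: Qd = 399 − P and Qs = 5P − 45.
Without the tax, 399 − P = 5P − 45 gives 6P = 444, so P* = €74 and Q* = 325.
With the tax collected from producers, supply shifts: Qs = 5(P − 18) − 45.
New equilibrium: buyers pay €89, producers receive €71, Q = 310. (Wedge: Pb − Ps = 18.)
Quantity falls by |ΔQ| = |325 − 310| = 15.
DWL = ½ · t · |ΔQ| = ½ · 18 · 15 = €135.

Deadweight loss = €135 thousand.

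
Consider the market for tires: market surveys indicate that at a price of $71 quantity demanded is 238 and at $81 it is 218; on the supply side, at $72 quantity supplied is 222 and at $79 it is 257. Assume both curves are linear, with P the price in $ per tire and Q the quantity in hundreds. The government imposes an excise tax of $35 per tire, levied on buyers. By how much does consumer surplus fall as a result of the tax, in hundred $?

Demand slope: (218 − 238)/(81 − 71) = -2, so Qd = 380 − 2P.
Supply slope: (257 − 222)/(79 − 72) = 5, so Qs = 5P − 138.
Without the tax, 380 − 2P = 5P − 138 gives 7P = 518, so P* = $74 and Q* = 232.
With the tax collected from buyers, demand (in seller-price terms) shifts: Qd = 380 − 2(P + 35).
Solving gives Q = 182 with buyers paying $99 and producers receiving $64 (the $35 wedge).
ΔCS is the trapezoid between Q = 182 and Q = 232 of height $25: ½ · (232 + 182) · 25 = $5175.

Consumer surplus falls by $5175 hundred.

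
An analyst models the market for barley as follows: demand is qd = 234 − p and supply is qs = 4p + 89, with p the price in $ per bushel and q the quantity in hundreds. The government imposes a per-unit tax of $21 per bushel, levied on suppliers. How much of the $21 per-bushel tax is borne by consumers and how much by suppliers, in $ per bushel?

Consumers bear $16.8 per bushel; suppliers bear $4.2 per bushel.

Before the tax: set 234 − p = 4p + 89 → p* = $29, q* = 205.
With the tax collected from suppliers, supply shifts: qs = 4(p − 21) + 89.
Solving gives q = 188.2 with consumers paying $45.8 and suppliers receiving $24.8 (the $21 wedge).
Burden on consumers: $16.8; on suppliers: $4.2. (They sum to $21.)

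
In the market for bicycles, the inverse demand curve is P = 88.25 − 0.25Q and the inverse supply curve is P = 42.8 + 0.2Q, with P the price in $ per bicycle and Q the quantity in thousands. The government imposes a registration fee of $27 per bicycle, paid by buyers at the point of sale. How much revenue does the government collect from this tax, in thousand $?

Tax revenue = $1107 thousand.

Inverting to Q(P) form: Qd = 353 − 4P; Qs = 5P − 214.
Before the tax: set 353 − 4P = 5P − 214 → P* = $63, Q* = 101.
With the tax collected from buyers, demand (in seller-price terms) shifts: Qd = 353 − 4(P + 27).
New equilibrium: buyers pay $78, suppliers receive $51, Q = 41. (Wedge: Pb − Ps = 27.)
Revenue = t · Q = 27 · 41 = $1107.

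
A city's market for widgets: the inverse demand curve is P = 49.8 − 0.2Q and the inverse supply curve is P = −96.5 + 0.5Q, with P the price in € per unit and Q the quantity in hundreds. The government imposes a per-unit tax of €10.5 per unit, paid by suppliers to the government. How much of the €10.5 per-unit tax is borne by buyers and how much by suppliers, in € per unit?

Inverting to Q(P) form: Qd = 249 − 5P; Qs = 2P + 193.
Without the tax, 249 − 5P = 2P + 193 gives 7P = 56, so P* = €8 and Q* = 209.
With the tax collected from suppliers, supply shifts: Qs = 2(P − 10.5) + 193.
Solving gives Q = 194 with buyers paying €11 and suppliers receiving €0.5 (the €10.5 wedge).
Burden on buyers: €3; on suppliers: €7.5. (They sum to €10.5.)
The less price-elastic side of the market bears the larger share of a per-unit tax.

Buyers bear €3 per unit; suppliers bear €7.5 per unit.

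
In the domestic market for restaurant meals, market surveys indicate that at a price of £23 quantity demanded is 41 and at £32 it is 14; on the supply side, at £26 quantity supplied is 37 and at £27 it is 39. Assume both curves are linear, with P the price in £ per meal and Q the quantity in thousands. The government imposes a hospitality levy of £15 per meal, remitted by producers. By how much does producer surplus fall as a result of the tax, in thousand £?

Producer surplus falls by £234 thousand.

Demand slope: (14 − 41)/(32 − 23) = -3, so Qd = 110 − 3P.
Supply slope: (39 − 37)/(27 − 26) = 2, so Qs = 2P − 15.
Without the tax, 110 − 3P = 2P − 15 gives 5P = 125, so P* = £25 and Q* = 35.
With the tax collected from producers, supply shifts: Qs = 2(P − 15) − 15.
New equilibrium: buyers pay £31, producers receive £16, Q = 17. (Wedge: Pb − Ps = 15.)
ΔPS is the trapezoid between Q = 17 and Q = 35 of height £9: ½ · (35 + 17) · 9 = £234.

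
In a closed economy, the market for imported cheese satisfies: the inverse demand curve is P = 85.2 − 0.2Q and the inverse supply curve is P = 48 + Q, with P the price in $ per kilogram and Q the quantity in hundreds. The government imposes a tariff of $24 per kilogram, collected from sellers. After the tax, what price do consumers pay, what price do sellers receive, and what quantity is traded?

Consumers pay $83; sellers receive $59; quantity = 11.

Rewrite in direct form: Qd = 426 − 5P and Qs = P − 48.
Before the tax: set 426 − 5P = P − 48 → P* = $79, Q* = 31.
With the tax collected from sellers, supply shifts: Qs = (P − 24) − 48.
New equilibrium: consumers pay $83, sellers receive $59, Q = 11. (Wedge: Pb − Ps = 24.)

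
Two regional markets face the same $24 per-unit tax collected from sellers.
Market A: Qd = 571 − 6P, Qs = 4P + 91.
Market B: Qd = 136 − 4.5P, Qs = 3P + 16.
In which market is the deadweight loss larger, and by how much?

Market A: pre-tax P* = $48, Q* = 283; post-tax Q = 225.4; deadweight loss = $691.2.
Market B: pre-tax P* = $16, Q* = 64; post-tax Q = 20.8; deadweight loss = $518.4.
Difference: $691.2 vs $518.4 → market A is larger by $172.8.

Market A, by $172.8.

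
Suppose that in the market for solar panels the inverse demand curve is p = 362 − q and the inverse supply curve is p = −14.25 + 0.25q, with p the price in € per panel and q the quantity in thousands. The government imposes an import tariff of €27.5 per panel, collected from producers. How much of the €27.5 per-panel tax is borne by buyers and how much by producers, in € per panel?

Rewrite in direct form: qd = 362 − p and qs = 4p + 57.
Without the tax, 362 − p = 4p + 57 gives 5p = 305, so p* = €61 and q* = 301.
With the tax collected from producers, supply shifts: qs = 4(p − 27.5) + 57.
New equilibrium: buyers pay €83, producers receive €55.5, q = 279. (Wedge: pb − ps = 27.5.)
Burden on buyers: €22; on producers: €5.5. (They sum to €27.5.)
The less price-elastic side of the market bears the larger share of a per-unit tax.

Buyers bear €22 per panel; producers bear €5.5 per panel.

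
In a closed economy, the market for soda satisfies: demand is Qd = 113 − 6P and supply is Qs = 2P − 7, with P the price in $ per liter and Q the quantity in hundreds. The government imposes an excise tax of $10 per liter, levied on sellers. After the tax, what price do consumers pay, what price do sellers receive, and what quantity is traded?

Before the tax: set 113 − 6P = 2P − 7 → P* = $15, Q* = 23.
With the tax collected from sellers, supply shifts: Qs = 2(P − 10) − 7.
New equilibrium: consumers pay $17.5, sellers receive $7.5, Q = 8. (Wedge: Pb − Ps = 10.)
The less price-elastic side of the market bears the larger share of a per-unit tax.

Consumers pay $17.5; sellers receive $7.5; quantity = 8.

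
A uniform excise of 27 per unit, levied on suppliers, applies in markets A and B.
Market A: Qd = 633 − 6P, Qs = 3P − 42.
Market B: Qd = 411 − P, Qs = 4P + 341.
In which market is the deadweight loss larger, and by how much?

Market A, by 437.4.

Market A: pre-tax P* = 75, Q* = 183; post-tax Q = 129; deadweight loss = 729.
Market B: pre-tax P* = 14, Q* = 397; post-tax Q = 375.4; deadweight loss = 291.6.
Difference: 729 vs 291.6 → market A is larger by 437.4.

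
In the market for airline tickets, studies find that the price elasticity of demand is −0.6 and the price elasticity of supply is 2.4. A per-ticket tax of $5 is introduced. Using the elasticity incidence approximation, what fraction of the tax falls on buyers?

Incidence ratio: buyers' share ≈ εs / (εs + |εd|) = 2.4 / (2.4 + 0.6) = 0.8.
Supply is the more elastic side, so buyers bear the larger share.

Buyers' share ≈ 0.8.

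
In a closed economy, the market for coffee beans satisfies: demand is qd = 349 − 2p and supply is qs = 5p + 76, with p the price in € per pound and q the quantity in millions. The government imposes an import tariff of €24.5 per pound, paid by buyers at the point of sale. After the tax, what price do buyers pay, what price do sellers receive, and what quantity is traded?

Buyers pay €56.5; sellers receive €32; quantity = 236.

Before the tax: set 349 − 2p = 5p + 76 → p* = €39, q* = 271.
With the tax collected from buyers, demand (in seller-price terms) shifts: qd = 349 − 2(p + 24.5).
Solving gives q = 236 with buyers paying €56.5 and sellers receiving €32 (the €24.5 wedge).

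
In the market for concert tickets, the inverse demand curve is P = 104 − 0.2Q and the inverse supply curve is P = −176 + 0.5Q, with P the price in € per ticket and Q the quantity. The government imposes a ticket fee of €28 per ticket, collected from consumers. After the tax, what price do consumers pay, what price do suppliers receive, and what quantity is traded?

Consumers pay €32; suppliers receive €4; quantity = 360.

Inverting to Q(P) form: Qd = 520 − 5P; Qs = 2P + 352.
Without the tax, 520 − 5P = 2P + 352 gives 7P = 168, so P* = €24 and Q* = 400.
With the tax collected from consumers, demand (in seller-price terms) shifts: Qd = 520 − 5(P + 28).
New equilibrium: consumers pay €32, suppliers receive €4, Q = 360. (Wedge: Pb − Ps = 28.)
The less price-elastic side of the market bears the larger share of a per-unit tax.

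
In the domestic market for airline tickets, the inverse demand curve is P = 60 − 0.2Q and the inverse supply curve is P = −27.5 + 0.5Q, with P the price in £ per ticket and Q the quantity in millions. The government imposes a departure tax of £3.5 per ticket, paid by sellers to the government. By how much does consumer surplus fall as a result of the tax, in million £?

Consumer surplus falls by £122.5 million.

Inverting to Q(P) form: Qd = 300 − 5P; Qs = 2P + 55.
Before the tax: set 300 − 5P = 2P + 55 → P* = £35, Q* = 125.
With the tax collected from sellers, supply shifts: Qs = 2(P − 3.5) + 55.
New equilibrium: buyers pay £36, sellers receive £32.5, Q = 120. (Wedge: Pb − Ps = 3.5.)
ΔCS is the trapezoid between Q = 120 and Q = 125 of height £1: ½ · (125 + 120) · 1 = £122.5.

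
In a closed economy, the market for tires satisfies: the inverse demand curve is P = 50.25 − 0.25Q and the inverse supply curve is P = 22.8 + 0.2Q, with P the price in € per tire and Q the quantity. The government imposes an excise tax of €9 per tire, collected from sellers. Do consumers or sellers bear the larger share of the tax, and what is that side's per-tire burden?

Inverting to Q(P) form: Qd = 201 − 4P; Qs = 5P − 114.
Before the tax: set 201 − 4P = 5P − 114 → P* = €35, Q* = 61.
With the tax collected from sellers, supply shifts: Qs = 5(P − 9) − 114.
New equilibrium: consumers pay €40, sellers receive €31, Q = 41. (Wedge: Pb − Ps = 9.)
Per-tire burden: consumers €5, sellers €4.
Consumers take the larger share because demand is less price-elastic here (demand slope 4 vs supply slope 5).
The less price-elastic side of the market bears the larger share of a per-unit tax.

Consumers bear the larger share: €5 per tire.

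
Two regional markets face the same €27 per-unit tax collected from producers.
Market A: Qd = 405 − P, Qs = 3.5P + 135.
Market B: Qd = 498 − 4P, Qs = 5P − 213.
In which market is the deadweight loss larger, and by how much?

Market B, by €526.5.

Market A: pre-tax P* = €60, Q* = 345; post-tax Q = 324; deadweight loss = €283.5.
Market B: pre-tax P* = €79, Q* = 182; post-tax Q = 122; deadweight loss = €810.
Difference: €283.5 vs €810 → market B is larger by €526.5.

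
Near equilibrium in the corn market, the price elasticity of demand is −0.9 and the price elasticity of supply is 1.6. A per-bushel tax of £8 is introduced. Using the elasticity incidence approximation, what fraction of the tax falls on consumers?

Consumers' share ≈ 0.64.

Incidence ratio: consumers' share ≈ εs / (εs + |εd|) = 1.6 / (1.6 + 0.9) = 0.64.
Supply is the more elastic side, so consumers bear the larger share.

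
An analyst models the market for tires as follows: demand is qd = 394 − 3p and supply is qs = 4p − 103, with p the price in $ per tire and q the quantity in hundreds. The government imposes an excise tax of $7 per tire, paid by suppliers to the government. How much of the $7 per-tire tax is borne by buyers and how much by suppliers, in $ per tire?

Before the tax: set 394 − 3p = 4p − 103 → p* = $71, q* = 181.
With the tax collected from suppliers, supply shifts: qs = 4(p − 7) − 103.
Solving gives q = 169 with buyers paying $75 and suppliers receiving $68 (the $7 wedge).
Burden on buyers: $4; on suppliers: $3. (They sum to $7.)
The less price-elastic side of the market bears the larger share of a per-unit tax.

Buyers bear $4 per tire; suppliers bear $3 per tire.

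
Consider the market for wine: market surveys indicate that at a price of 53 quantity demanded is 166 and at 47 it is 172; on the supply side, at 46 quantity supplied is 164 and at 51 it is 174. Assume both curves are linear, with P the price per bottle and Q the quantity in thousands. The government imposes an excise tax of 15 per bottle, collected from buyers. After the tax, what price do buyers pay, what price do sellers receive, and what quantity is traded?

Demand slope: (172 − 166)/(47 − 53) = -1, so Qd = 219 − P.
Supply slope: (174 − 164)/(51 − 46) = 2, so Qs = 2P + 72.
Before the tax: set 219 − P = 2P + 72 → P* = 49, Q* = 170.
With the tax collected from buyers, demand (in seller-price terms) shifts: Qd = 219 − (P + 15).
Solving gives Q = 160 with buyers paying 59 and sellers receiving 44 (the 15 wedge).

Buyers pay 59; sellers receive 44; quantity = 160.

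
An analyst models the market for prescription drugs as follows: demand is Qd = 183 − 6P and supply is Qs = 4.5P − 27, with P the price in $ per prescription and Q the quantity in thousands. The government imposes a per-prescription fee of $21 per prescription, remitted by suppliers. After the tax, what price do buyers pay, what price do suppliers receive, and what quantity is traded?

Before the tax: set 183 − 6P = 4.5P − 27 → P* = $20, Q* = 63.
With the tax collected from suppliers, supply shifts: Qs = 4.5(P − 21) − 27.
New equilibrium: buyers pay $29, suppliers receive $8, Q = 9. (Wedge: Pb − Ps = 21.)
The less price-elastic side of the market bears the larger share of a per-unit tax.

Buyers pay $29; suppliers receive $8; quantity = 9.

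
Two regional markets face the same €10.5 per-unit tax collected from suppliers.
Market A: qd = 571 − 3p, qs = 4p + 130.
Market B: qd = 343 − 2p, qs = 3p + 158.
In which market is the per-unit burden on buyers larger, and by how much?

Market A: pre-tax p* = €63, q* = 382; post-tax q = 364; per-unit burden on buyers = €6.
Market B: pre-tax p* = €37, q* = 269; post-tax q = 256.4; per-unit burden on buyers = €6.3.
Difference: €6 vs €6.3 → market B is larger by €0.3.

Market B, by €0.3.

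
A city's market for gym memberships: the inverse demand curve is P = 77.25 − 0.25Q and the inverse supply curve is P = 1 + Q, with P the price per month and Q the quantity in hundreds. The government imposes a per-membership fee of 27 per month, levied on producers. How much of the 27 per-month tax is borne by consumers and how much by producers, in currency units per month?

Inverting to Q(P) form: Qd = 309 − 4P; Qs = P − 1.
Without the tax, 309 − 4P = P − 1 gives 5P = 310, so P* = 62 and Q* = 61.
With the tax collected from producers, supply shifts: Qs = (P − 27) − 1.
New equilibrium: consumers pay 67.4, producers receive 40.4, Q = 39.4. (Wedge: Pb − Ps = 27.)
Burden on consumers: 5.4; on producers: 21.6. (They sum to 27.)

Consumers bear 5.4 per month; producers bear 21.6 per month.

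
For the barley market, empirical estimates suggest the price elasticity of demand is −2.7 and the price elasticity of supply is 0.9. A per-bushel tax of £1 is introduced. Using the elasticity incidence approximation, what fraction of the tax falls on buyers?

Incidence ratio: buyers' share ≈ εs / (εs + |εd|) = 0.9 / (0.9 + 2.7) = 0.25.
Supply is the less elastic side, so buyers bear the smaller share.

Buyers' share ≈ 0.25.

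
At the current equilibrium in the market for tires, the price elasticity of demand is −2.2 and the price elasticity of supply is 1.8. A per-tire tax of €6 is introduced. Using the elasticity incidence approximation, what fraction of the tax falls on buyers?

Incidence ratio: buyers' share ≈ εs / (εs + |εd|) = 1.8 / (1.8 + 2.2) = 0.45.
Supply is the less elastic side, so buyers bear the smaller share.

Buyers' share ≈ 0.45.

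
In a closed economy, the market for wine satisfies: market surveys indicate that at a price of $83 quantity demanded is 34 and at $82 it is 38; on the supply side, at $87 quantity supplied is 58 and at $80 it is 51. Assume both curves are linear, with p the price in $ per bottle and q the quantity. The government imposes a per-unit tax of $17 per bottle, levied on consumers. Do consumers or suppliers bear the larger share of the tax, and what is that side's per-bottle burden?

Demand slope: (38 − 34)/(82 − 83) = -4, so qd = 366 − 4p.
Supply slope: (51 − 58)/(80 − 87) = 1, so qs = p − 29.
Without the tax, 366 − 4p = p − 29 gives 5p = 395, so p* = $79 and q* = 50.
With the tax collected from consumers, demand (in seller-price terms) shifts: qd = 366 − 4(p + 17).
Solving gives q = 36.4 with consumers paying $82.4 and suppliers receiving $65.4 (the $17 wedge).
Per-bottle burden: consumers $3.4, suppliers $13.6.
Suppliers take the larger share because supply is less price-elastic here (demand slope 4 vs supply slope 1).
The less price-elastic side of the market bears the larger share of a per-unit tax.

Suppliers bear the larger share: $13.6 per bottle.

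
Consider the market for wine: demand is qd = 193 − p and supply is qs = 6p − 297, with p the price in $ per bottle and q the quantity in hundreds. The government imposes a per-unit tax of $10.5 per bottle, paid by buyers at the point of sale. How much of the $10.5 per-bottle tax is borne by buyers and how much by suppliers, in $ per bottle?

Buyers bear $9 per bottle; suppliers bear $1.5 per bottle.

Without the tax, 193 − p = 6p − 297 gives 7p = 490, so p* = $70 and q* = 123.
With the tax collected from buyers, demand (in seller-price terms) shifts: qd = 193 − (p + 10.5).
New equilibrium: buyers pay $79, suppliers receive $68.5, q = 114. (Wedge: pb − ps = 10.5.)
Burden on buyers: $9; on suppliers: $1.5. (They sum to $10.5.)
The less price-elastic side of the market bears the larger share of a per-unit tax.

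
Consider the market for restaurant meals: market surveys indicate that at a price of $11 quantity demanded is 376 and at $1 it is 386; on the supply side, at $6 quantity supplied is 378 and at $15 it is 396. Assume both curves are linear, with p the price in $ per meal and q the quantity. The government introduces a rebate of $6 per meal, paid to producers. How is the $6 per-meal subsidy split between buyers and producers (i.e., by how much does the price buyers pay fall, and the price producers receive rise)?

Buyers gain $4 per meal; producers gain $2 per meal.

Demand slope: (386 − 376)/(1 − 11) = -1, so qd = 387 − p.
Supply slope: (396 − 378)/(15 − 6) = 2, so qs = 2p + 366.
Without the subsidy, 387 − p = 2p + 366 gives 3p = 21, so p* = $7 and q* = 380.
With a per-unit subsidy paid to producers, each receives p + 6 per unit sold, so supply becomes qs = 2(p + 6) + 366.
Solving gives q = 384 with buyers paying $3 and producers receiving $9 (the $6 wedge).
Gain to buyers: $4; to producers: $2. (They sum to $6.)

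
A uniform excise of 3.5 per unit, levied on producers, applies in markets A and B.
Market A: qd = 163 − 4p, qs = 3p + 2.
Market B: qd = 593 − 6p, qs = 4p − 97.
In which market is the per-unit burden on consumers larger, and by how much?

Market A: pre-tax p* = 23, q* = 71; post-tax q = 65; per-unit burden on consumers = 1.5.
Market B: pre-tax p* = 69, q* = 179; post-tax q = 170.6; per-unit burden on consumers = 1.4.
Difference: 1.5 vs 1.4 → market A is larger by 0.1.

Market A, by 0.1.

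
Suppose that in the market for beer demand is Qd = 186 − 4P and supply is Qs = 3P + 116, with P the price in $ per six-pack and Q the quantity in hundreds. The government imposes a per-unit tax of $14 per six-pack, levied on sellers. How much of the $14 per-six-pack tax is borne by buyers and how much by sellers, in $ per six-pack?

Buyers bear $6 per six-pack; sellers bear $8 per six-pack.

Before the tax: set 186 − 4P = 3P + 116 → P* = $10, Q* = 146.
With the tax collected from sellers, supply shifts: Qs = 3(P − 14) + 116.
Solving gives Q = 122 with buyers paying $16 and sellers receiving $2 (the $14 wedge).
Burden on buyers: $6; on sellers: $8. (They sum to $14.)
The less price-elastic side of the market bears the larger share of a per-unit tax.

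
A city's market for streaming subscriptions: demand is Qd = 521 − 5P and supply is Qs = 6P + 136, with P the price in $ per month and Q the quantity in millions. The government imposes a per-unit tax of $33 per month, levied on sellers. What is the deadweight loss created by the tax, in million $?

Deadweight loss = $1485 million.

Before the tax: set 521 − 5P = 6P + 136 → P* = $35, Q* = 346.
With the tax collected from sellers, supply shifts: Qs = 6(P − 33) + 136.
Solving gives Q = 256 with consumers paying $53 and sellers receiving $20 (the $33 wedge).
Quantity falls by |ΔQ| = |346 − 256| = 90.
DWL = ½ · t · |ΔQ| = ½ · 33 · 90 = $1485.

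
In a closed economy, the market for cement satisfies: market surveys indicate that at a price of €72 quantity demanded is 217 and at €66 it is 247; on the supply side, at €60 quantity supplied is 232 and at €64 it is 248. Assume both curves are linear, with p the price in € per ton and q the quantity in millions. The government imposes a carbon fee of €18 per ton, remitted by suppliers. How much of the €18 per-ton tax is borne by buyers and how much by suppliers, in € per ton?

Buyers bear €8 per ton; suppliers bear €10 per ton.

Demand slope: (247 − 217)/(66 − 72) = -5, so qd = 577 − 5p.
Supply slope: (248 − 232)/(64 − 60) = 4, so qs = 4p − 8.
Before the tax: set 577 − 5p = 4p − 8 → p* = €65, q* = 252.
With the tax collected from suppliers, supply shifts: qs = 4(p − 18) − 8.
Solving gives q = 212 with buyers paying €73 and suppliers receiving €55 (the €18 wedge).
Burden on buyers: €8; on suppliers: €10. (They sum to €18.)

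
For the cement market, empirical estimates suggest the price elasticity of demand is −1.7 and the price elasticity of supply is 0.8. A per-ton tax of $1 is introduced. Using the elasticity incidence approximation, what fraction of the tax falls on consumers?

Consumers' share ≈ 0.32.

Incidence ratio: consumers' share ≈ εs / (εs + |εd|) = 0.8 / (0.8 + 1.7) = 0.32.
Supply is the less elastic side, so consumers bear the smaller share.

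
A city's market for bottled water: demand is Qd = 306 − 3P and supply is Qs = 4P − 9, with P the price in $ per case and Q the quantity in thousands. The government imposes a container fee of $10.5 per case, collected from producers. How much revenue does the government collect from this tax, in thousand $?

Before the tax: set 306 − 3P = 4P − 9 → P* = $45, Q* = 171.
With the tax collected from producers, supply shifts: Qs = 4(P − 10.5) − 9.
Solving gives Q = 153 with buyers paying $51 and producers receiving $40.5 (the $10.5 wedge).
Revenue = t · Q = 10.5 · 153 = $1606.5.

Tax revenue = $1606.5 thousand.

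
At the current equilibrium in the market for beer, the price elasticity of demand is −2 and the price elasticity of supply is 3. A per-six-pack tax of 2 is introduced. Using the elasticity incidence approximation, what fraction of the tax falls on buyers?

Buyers' share ≈ 0.6.

Incidence ratio: buyers' share ≈ εs / (εs + |εd|) = 3 / (3 + 2) = 0.6.
Supply is the more elastic side, so buyers bear the larger share.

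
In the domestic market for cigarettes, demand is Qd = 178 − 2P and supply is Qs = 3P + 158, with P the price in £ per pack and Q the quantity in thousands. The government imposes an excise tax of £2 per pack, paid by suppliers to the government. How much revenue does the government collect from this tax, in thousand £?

Tax revenue = £335.2 thousand.

Without the tax, 178 − 2P = 3P + 158 gives 5P = 20, so P* = £4 and Q* = 170.
With the tax collected from suppliers, supply shifts: Qs = 3(P − 2) + 158.
New equilibrium: consumers pay £5.2, suppliers receive £3.2, Q = 167.6. (Wedge: Pb − Ps = 2.)
Revenue = t · Q = 2 · 167.6 = £335.2.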